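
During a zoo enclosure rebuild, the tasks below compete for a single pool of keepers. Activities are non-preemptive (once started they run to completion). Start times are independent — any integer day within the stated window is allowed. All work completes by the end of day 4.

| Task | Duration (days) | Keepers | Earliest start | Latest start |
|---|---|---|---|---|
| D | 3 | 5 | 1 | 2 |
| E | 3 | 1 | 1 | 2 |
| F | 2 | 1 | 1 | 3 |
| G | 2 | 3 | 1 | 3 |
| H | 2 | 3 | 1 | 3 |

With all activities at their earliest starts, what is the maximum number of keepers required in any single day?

Early-start schedule: D@1, E@1, F@1, G@1, H@1.
Load per day: day 1: 13, day 2: 13, day 3: 6, day 4: 0.
Peak is 13.

13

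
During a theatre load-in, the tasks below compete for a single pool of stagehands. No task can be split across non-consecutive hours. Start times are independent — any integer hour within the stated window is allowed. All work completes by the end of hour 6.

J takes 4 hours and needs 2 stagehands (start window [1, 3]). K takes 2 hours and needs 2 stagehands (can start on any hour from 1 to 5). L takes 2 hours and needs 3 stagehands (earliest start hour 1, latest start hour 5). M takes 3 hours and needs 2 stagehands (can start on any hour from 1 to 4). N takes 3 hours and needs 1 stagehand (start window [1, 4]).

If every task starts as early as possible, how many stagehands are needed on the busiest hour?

Early-start schedule: J@1, K@1, L@1, M@1, N@1.
Load per hour: hour 1: 10, hour 2: 10, hour 3: 5, hour 4: 2, hour 5: 0, hour 6: 0.
Peak is 10.

10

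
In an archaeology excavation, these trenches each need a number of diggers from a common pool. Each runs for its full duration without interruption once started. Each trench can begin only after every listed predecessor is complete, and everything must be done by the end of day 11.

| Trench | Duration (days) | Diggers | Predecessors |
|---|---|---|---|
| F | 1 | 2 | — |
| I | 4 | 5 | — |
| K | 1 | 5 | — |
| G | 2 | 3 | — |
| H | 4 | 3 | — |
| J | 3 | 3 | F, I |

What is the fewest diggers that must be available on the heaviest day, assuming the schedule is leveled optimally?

6

Early-start (F@1, I@1, K@1, G@1, H@1, J@5) gives peak 18: d1:18  d2:11  d3:8  d4:8  d5:3  d6:3  d7:3  d8:0  d9:0  d10:0  d11:0.
Shift I→2, K→6, G→7, H→7, J→9.
Schedule F@1, I@2, K@6, G@7, H@7, J@9: d1:2  d2:5  d3:5  d4:5  d5:5  d6:5  d7:6  d8:6  d9:6  d10:6  d11:3 — peak 6.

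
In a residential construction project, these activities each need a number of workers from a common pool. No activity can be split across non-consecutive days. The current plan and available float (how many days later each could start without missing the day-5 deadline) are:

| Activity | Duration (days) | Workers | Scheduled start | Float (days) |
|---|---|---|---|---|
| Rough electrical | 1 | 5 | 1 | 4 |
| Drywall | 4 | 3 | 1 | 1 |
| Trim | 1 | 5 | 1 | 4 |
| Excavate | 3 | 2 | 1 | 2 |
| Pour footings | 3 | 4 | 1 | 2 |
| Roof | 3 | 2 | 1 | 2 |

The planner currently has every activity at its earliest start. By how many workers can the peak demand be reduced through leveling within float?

Early-start peak: d1:21  d2:11  d3:11  d4:3  d5:0 ⇒ 21.
Leveled (Rough electrical@1, Drywall@1, Trim@2, Excavate@1, Pour footings@3, Roof@3): d1:10  d2:10  d3:11  d4:9  d5:6 ⇒ 11.
Reduction 21 − 11 = 10.

10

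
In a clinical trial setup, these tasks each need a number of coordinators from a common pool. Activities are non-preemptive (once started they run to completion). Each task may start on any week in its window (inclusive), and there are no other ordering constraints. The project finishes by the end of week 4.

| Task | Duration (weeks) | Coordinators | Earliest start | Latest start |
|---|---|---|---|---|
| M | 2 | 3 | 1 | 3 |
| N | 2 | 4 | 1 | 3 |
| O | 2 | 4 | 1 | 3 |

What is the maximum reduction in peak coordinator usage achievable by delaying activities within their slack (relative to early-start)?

Early-start peak: w1:11  w2:11  w3:0  w4:0 ⇒ 11.
Leveled (M@1, N@1, O@3): w1:7  w2:7  w3:4  w4:4 ⇒ 7.
Reduction 11 − 7 = 4.

4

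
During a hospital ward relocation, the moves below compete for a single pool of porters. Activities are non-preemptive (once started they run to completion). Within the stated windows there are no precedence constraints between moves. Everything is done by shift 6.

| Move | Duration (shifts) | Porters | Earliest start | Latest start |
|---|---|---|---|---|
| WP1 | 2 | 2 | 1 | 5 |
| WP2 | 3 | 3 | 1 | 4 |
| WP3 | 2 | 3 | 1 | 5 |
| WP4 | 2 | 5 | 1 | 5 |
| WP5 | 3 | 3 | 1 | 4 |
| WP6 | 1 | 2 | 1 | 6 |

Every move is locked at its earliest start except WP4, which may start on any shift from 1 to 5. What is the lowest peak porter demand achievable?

WP4@1: s1:18  s2:16  s3:6  s4:0  s5:0  s6:0 → peak 18
WP4@2: s1:13  s2:16  s3:11  s4:0  s5:0  s6:0 → peak 16
WP4@3: s1:13  s2:11  s3:11  s4:5  s5:0  s6:0 → peak 13
WP4@4: s1:13  s2:11  s3:6  s4:5  s5:5  s6:0 → peak 13
WP4@5: s1:13  s2:11  s3:6  s4:0  s5:5  s6:5 → peak 13
Best is WP4@3, peak 13.

13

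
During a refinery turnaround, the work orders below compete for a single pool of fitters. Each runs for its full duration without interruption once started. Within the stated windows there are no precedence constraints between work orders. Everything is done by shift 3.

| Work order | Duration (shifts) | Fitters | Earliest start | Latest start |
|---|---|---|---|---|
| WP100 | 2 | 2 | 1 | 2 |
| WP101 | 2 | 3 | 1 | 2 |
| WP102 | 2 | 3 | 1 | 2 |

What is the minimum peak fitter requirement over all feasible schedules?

8

Schedule WP100@1, WP101@1, WP102@1: s1:8  s2:8  s3:0 — peak 8.
No arrangement of the 8 feasible schedules does better.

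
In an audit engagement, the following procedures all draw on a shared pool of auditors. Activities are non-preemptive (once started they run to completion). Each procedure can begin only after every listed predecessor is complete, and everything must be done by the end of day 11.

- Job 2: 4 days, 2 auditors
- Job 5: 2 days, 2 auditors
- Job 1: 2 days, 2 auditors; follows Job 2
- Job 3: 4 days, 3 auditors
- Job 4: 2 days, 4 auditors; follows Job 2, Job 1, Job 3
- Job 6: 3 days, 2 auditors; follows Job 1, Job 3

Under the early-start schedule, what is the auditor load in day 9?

At early start, day 9 has: Job 6.
Demand: 2 = 2.

2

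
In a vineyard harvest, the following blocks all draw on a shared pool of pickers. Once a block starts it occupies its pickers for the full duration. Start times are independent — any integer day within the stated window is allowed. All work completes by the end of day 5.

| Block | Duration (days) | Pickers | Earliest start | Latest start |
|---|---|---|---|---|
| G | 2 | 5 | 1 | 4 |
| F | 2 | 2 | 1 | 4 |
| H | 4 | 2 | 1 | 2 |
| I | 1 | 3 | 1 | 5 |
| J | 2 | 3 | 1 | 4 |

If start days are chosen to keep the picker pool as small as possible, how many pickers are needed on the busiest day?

7

Early-start (G@1, F@1, H@1, I@1, J@1) gives peak 15: d1:15  d2:12  d3:2  d4:2  d5:0.
Shift F→3, I→3, J→4.
Schedule G@1, F@3, H@1, I@3, J@4: d1:7  d2:7  d3:7  d4:7  d5:3 — peak 7.
Total picker-days = 31 over 5 days ⇒ peak ≥ ⌈31/5⌉ = 7, so 7 is optimal.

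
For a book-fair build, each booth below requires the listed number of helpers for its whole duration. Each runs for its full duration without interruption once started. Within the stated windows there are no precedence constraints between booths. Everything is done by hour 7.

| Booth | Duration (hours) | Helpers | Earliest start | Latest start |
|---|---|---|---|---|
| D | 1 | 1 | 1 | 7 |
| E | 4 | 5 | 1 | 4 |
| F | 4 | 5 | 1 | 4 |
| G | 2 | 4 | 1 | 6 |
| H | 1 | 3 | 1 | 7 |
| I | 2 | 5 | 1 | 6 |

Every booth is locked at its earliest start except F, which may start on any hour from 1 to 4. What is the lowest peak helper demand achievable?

18

F@1: h1:23  h2:19  h3:10  h4:10  h5:0  h6:0  h7:0 → peak 23
F@2: h1:18  h2:19  h3:10  h4:10  h5:5  h6:0  h7:0 → peak 19
F@3: h1:18  h2:14  h3:10  h4:10  h5:5  h6:5  h7:0 → peak 18
F@4: h1:18  h2:14  h3:5  h4:10  h5:5  h6:5  h7:5 → peak 18
Best is F@3, peak 18.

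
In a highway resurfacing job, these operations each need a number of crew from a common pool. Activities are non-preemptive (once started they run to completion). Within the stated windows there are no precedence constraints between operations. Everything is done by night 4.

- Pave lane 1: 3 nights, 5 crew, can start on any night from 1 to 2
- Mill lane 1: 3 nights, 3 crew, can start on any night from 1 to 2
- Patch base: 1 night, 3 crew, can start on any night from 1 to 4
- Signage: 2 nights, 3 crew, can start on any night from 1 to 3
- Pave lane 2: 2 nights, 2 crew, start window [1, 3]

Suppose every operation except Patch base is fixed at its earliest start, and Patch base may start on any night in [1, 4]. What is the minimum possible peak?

13

Patch base@1: n1:16  n2:13  n3:8  n4:0 → peak 16
Patch base@2: n1:13  n2:16  n3:8  n4:0 → peak 16
Patch base@3: n1:13  n2:13  n3:11  n4:0 → peak 13
Patch base@4: n1:13  n2:13  n3:8  n4:3 → peak 13
Best is Patch base@3, peak 13.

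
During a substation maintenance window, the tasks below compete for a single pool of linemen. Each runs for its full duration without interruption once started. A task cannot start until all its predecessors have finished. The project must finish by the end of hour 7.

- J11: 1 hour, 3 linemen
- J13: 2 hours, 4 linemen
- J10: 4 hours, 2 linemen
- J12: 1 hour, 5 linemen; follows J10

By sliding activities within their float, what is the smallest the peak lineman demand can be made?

5

Early-start (J11@1, J13@1, J10@1, J12@5) gives peak 9: h1:9  h2:6  h3:2  h4:2  h5:5  h6:0  h7:0.
Shift J13→5, J12→7.
Schedule J11@1, J13@5, J10@1, J12@7: h1:5  h2:2  h3:2  h4:2  h5:4  h6:4  h7:5 — peak 5.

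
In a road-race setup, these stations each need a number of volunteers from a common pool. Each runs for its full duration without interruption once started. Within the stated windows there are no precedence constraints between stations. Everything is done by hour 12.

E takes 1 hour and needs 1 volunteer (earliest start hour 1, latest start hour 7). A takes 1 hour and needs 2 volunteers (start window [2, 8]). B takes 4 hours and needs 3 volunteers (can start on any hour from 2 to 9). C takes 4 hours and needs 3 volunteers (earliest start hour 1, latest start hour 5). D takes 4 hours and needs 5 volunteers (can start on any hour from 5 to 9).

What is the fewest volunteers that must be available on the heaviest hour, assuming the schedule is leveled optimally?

5

Early-start (E@1, A@2, B@2, C@1, D@5) gives peak 8: h1:4  h2:8  h3:6  h4:6  h5:8  h6:5  h7:5  h8:5  h9:0  h10:0  h11:0  h12:0.
Shift B→5, D→9.
Schedule E@1, A@2, B@5, C@1, D@9: h1:4  h2:5  h3:3  h4:3  h5:3  h6:3  h7:3  h8:3  h9:5  h10:5  h11:5  h12:5 — peak 5.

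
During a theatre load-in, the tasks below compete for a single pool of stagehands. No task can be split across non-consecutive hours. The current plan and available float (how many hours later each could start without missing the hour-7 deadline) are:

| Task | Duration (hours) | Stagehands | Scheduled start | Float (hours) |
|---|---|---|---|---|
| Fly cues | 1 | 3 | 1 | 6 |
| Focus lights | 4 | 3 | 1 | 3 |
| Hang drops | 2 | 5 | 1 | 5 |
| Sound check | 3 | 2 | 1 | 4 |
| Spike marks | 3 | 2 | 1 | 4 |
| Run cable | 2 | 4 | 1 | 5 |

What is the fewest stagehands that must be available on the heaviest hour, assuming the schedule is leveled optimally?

Early-start (Fly cues@1, Focus lights@1, Hang drops@1, Sound check@1, Spike marks@1, Run cable@1) gives peak 19: h1:19  h2:16  h3:7  h4:3  h5:0  h6:0  h7:0.
Shift Focus lights→2, Hang drops→6, Run cable→4.
Schedule Fly cues@1, Focus lights@2, Hang drops@6, Sound check@1, Spike marks@1, Run cable@4: h1:7  h2:7  h3:7  h4:7  h5:7  h6:5  h7:5 — peak 7.
Total stagehand-hours = 45 over 7 hours ⇒ peak ≥ ⌈45/7⌉ = 7, so 7 is optimal.

7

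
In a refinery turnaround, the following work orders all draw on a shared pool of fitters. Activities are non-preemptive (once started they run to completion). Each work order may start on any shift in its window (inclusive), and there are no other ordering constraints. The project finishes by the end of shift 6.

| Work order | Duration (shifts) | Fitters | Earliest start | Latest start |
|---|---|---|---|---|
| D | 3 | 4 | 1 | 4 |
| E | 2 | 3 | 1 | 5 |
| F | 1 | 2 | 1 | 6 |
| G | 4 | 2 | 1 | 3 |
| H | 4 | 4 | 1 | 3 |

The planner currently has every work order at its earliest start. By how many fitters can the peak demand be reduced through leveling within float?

Early-start peak: s1:15  s2:13  s3:10  s4:6  s5:0  s6:0 ⇒ 15.
Leveled (D@1, E@1, F@1, G@2, H@3): s1:9  s2:9  s3:10  s4:6  s5:6  s6:4 ⇒ 10.
Reduction 15 − 10 = 5.

5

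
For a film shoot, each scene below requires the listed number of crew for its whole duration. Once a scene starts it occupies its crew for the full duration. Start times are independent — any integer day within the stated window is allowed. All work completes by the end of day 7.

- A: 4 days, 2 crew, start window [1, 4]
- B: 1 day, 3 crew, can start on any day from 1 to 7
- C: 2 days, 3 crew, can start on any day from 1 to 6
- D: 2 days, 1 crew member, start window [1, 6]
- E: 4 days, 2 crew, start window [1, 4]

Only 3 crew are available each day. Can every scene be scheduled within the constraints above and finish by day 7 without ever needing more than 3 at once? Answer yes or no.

no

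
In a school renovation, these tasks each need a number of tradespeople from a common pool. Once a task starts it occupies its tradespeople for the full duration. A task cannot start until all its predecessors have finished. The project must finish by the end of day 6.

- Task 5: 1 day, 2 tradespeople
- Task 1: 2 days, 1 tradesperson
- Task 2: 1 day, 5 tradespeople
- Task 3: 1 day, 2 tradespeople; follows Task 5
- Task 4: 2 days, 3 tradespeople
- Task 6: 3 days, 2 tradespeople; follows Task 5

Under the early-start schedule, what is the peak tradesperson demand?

11

Early-start schedule: Task 5@1, Task 1@1, Task 2@1, Task 3@2, Task 4@1, Task 6@2.
Load per day: day 1: 11, day 2: 8, day 3: 2, day 4: 2, day 5: 0, day 6: 0.
Peak is 11.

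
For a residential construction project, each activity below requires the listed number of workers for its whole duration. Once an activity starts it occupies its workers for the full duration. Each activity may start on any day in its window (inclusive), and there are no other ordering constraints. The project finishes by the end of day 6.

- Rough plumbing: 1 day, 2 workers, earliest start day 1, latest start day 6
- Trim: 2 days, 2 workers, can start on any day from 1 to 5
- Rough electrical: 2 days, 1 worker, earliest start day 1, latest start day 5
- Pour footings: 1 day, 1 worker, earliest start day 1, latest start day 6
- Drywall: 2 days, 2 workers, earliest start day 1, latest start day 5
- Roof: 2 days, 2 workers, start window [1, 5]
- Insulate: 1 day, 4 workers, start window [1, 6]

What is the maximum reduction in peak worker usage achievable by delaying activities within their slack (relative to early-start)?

10

Early-start peak: d1:14  d2:7  d3:0  d4:0  d5:0  d6:0 ⇒ 14.
Leveled (Rough plumbing@1, Trim@1, Rough electrical@2, Pour footings@2, Drywall@3, Roof@4, Insulate@6): d1:4  d2:4  d3:3  d4:4  d5:2  d6:4 ⇒ 4.
Reduction 14 − 4 = 10.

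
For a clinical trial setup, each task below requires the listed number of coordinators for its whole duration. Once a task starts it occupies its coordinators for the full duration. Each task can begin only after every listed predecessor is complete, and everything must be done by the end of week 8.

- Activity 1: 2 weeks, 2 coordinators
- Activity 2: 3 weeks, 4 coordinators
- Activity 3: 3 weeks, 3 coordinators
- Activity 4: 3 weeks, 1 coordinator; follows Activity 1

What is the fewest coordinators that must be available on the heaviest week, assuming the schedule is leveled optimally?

Early-start (Activity 1@1, Activity 2@1, Activity 3@1, Activity 4@3) gives peak 9: w1:9  w2:9  w3:8  w4:1  w5:1  w6:0  w7:0  w8:0.
Shift Activity 2→3, Activity 3→6, Activity 4→6.
Schedule Activity 1@1, Activity 2@3, Activity 3@6, Activity 4@6: w1:2  w2:2  w3:4  w4:4  w5:4  w6:4  w7:4  w8:4 — peak 4.
Total coordinator-weeks = 28 over 8 weeks ⇒ peak ≥ ⌈28/8⌉ = 4, so 4 is optimal.

4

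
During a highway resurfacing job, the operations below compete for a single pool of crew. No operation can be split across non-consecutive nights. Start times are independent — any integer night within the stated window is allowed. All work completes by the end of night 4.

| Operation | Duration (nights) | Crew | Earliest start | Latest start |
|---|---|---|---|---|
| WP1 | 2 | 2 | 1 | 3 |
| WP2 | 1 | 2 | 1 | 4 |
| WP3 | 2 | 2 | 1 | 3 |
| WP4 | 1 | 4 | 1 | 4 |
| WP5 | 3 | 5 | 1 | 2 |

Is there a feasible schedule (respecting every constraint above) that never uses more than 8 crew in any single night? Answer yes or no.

Schedule WP1@1, WP2@1, WP3@3, WP4@1, WP5@2: n1:8  n2:7  n3:7  n4:7 — peak 8 ≤ 8.

yes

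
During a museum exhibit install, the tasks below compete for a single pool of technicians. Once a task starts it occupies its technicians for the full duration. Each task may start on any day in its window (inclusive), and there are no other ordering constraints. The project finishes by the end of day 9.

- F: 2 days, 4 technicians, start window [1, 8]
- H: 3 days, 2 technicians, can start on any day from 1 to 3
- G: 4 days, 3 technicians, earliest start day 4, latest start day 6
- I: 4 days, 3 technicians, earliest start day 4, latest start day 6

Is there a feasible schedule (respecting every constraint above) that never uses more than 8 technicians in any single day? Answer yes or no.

Schedule F@1, H@1, G@4, I@4: d1:6  d2:6  d3:2  d4:6  d5:6  d6:6  d7:6  d8:0  d9:0 — peak 6 ≤ 8.

yes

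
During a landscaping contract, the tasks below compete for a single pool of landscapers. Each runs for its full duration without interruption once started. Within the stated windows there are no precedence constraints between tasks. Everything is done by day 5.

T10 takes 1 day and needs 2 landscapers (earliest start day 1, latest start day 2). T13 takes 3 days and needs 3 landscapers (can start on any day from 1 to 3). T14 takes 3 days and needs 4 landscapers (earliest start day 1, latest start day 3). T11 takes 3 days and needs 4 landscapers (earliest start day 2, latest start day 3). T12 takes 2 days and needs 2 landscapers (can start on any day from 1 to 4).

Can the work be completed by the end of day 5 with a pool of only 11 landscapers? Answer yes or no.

Schedule T10@1, T13@1, T14@1, T11@2, T12@4: d1:9  d2:11  d3:11  d4:6  d5:2 — peak 11 ≤ 11.

yes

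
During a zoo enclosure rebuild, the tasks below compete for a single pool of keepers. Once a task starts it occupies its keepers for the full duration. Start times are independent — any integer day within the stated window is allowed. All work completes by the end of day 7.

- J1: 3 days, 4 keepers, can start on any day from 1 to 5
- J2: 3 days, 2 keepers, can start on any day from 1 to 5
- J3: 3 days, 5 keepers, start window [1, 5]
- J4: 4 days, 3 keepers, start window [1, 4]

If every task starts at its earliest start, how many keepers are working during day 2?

At early start, day 2 has: J1, J2, J3, J4.
Demand: 4 + 2 + 5 + 3 = 14.

14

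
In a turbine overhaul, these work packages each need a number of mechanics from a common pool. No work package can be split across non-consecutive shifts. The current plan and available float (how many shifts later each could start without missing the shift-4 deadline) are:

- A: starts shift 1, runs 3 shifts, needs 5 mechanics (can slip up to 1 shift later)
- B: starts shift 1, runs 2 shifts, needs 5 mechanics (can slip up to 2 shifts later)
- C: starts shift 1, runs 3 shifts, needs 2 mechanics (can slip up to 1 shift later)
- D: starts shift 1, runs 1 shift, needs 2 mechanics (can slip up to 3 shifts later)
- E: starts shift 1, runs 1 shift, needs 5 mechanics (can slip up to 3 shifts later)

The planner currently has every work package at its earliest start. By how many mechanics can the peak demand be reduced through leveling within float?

Early-start peak: s1:19  s2:12  s3:7  s4:0 ⇒ 19.
Leveled (A@1, B@1, C@1, D@3, E@4): s1:12  s2:12  s3:9  s4:5 ⇒ 12.
Reduction 19 − 12 = 7.

7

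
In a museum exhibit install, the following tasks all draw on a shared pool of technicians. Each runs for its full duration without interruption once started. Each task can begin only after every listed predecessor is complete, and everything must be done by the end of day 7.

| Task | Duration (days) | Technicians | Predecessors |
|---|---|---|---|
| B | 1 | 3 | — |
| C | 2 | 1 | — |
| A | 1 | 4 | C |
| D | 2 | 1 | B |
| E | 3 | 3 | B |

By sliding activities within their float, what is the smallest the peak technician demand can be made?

Early-start (B@1, C@1, A@3, D@2, E@2) gives peak 8: d1:4  d2:5  d3:8  d4:3  d5:0  d6:0  d7:0.
Shift D→4, E→4.
Schedule B@1, C@1, A@3, D@4, E@4: d1:4  d2:1  d3:4  d4:4  d5:4  d6:3  d7:0 — peak 4.

4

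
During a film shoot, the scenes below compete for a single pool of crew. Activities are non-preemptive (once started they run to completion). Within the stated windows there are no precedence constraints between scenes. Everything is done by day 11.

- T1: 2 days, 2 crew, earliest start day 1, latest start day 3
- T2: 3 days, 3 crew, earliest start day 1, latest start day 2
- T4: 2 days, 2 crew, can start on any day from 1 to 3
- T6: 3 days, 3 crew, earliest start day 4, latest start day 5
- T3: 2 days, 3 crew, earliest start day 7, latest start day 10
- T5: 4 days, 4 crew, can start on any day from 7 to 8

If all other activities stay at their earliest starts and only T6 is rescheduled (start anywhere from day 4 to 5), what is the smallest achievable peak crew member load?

7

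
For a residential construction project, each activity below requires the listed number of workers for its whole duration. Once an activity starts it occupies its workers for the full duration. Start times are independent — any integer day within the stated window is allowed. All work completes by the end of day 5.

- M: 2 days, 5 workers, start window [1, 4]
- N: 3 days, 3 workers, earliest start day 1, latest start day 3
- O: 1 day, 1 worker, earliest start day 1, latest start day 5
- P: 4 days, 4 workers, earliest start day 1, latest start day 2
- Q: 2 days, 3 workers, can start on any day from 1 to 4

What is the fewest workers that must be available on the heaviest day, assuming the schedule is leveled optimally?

10

Early-start (M@1, N@1, O@1, P@1, Q@1) gives peak 16: d1:16  d2:15  d3:7  d4:4  d5:0.
Shift N→3, Q→3.
Schedule M@1, N@3, O@1, P@1, Q@3: d1:10  d2:9  d3:10  d4:10  d5:3 — peak 10.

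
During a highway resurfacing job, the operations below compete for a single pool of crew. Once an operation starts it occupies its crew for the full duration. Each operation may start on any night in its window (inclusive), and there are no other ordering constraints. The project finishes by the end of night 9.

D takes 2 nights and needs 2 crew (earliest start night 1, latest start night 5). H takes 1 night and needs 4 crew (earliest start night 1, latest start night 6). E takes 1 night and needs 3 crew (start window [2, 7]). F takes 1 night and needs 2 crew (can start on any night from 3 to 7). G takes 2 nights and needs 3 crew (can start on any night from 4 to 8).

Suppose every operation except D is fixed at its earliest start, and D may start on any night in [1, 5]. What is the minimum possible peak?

D@1: n1:6  n2:5  n3:2  n4:3  n5:3  n6:0  n7:0  n8:0  n9:0 → peak 6
D@2: n1:4  n2:5  n3:4  n4:3  n5:3  n6:0  n7:0  n8:0  n9:0 → peak 5
D@3: n1:4  n2:3  n3:4  n4:5  n5:3  n6:0  n7:0  n8:0  n9:0 → peak 5
D@4: n1:4  n2:3  n3:2  n4:5  n5:5  n6:0  n7:0  n8:0  n9:0 → peak 5
D@5: n1:4  n2:3  n3:2  n4:3  n5:5  n6:2  n7:0  n8:0  n9:0 → peak 5
Best is D@2, peak 5.

5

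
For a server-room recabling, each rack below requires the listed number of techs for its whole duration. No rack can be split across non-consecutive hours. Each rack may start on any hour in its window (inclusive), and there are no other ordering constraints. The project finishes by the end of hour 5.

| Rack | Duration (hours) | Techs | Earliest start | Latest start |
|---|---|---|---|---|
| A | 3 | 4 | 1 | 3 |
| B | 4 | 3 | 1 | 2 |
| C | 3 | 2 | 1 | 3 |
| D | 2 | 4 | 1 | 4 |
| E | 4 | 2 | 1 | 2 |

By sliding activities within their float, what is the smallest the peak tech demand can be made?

11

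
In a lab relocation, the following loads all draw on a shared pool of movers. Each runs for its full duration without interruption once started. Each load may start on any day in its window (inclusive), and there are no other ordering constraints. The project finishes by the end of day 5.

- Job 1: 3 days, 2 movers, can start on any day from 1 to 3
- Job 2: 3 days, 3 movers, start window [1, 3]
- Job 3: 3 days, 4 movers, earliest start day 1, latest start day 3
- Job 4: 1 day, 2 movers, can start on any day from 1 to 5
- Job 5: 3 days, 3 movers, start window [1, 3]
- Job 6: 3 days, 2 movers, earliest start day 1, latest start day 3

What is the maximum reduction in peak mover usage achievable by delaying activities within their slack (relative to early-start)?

2

Early-start peak: d1:16  d2:14  d3:14  d4:0  d5:0 ⇒ 16.
Leveled (Job 1@1, Job 2@1, Job 3@1, Job 4@1, Job 5@1, Job 6@2): d1:14  d2:14  d3:14  d4:2  d5:0 ⇒ 14.
Reduction 16 − 14 = 2.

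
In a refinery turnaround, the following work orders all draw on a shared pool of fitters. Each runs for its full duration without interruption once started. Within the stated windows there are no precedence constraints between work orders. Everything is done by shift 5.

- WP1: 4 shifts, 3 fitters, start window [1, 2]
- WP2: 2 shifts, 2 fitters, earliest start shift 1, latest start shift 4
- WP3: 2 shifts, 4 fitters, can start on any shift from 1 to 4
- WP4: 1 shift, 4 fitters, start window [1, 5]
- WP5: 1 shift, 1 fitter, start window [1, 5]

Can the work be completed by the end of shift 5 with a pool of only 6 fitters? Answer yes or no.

The minimum achievable peak is 7; 6 < 7, so no feasible schedule stays within the cap.

no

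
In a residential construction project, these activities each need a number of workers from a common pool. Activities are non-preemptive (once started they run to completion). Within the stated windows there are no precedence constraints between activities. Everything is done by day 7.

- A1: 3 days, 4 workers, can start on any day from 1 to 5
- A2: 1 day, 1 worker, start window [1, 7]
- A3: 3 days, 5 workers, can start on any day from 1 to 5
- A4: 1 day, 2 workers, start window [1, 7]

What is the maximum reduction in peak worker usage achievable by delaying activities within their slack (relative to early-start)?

7

Early-start peak: d1:12  d2:9  d3:9  d4:0  d5:0  d6:0  d7:0 ⇒ 12.
Leveled (A1@1, A2@1, A3@4, A4@7): d1:5  d2:4  d3:4  d4:5  d5:5  d6:5  d7:2 ⇒ 5.
Reduction 12 − 5 = 7.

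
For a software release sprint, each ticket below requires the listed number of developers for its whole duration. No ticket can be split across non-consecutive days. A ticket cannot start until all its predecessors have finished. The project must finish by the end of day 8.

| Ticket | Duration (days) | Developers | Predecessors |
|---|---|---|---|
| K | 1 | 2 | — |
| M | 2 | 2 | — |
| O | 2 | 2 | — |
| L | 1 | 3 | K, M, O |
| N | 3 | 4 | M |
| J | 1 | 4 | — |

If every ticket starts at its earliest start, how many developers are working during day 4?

4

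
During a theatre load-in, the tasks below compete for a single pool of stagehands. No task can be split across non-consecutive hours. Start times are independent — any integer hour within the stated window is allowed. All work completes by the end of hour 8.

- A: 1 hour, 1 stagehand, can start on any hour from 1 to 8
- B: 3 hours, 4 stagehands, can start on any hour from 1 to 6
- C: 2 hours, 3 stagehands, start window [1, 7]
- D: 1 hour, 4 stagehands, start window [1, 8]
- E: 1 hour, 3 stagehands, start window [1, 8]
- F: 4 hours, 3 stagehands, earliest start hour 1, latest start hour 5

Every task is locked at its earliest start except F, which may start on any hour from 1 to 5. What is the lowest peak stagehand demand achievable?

F@1: h1:18  h2:10  h3:7  h4:3  h5:0  h6:0  h7:0  h8:0 → peak 18
F@2: h1:15  h2:10  h3:7  h4:3  h5:3  h6:0  h7:0  h8:0 → peak 15
F@3: h1:15  h2:7  h3:7  h4:3  h5:3  h6:3  h7:0  h8:0 → peak 15
F@4: h1:15  h2:7  h3:4  h4:3  h5:3  h6:3  h7:3  h8:0 → peak 15
F@5: h1:15  h2:7  h3:4  h4:0  h5:3  h6:3  h7:3  h8:3 → peak 15
Best is F@2, peak 15.

15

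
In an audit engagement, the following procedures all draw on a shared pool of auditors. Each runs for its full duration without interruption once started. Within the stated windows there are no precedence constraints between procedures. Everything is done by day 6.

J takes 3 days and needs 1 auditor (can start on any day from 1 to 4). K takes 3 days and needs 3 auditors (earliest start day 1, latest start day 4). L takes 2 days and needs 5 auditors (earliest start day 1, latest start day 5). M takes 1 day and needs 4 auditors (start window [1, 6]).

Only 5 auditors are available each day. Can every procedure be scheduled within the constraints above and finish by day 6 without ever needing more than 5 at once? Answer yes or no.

yes

Schedule J@1, K@1, L@4, M@6: d1:4  d2:4  d3:4  d4:5  d5:5  d6:4 — peak 5 ≤ 5.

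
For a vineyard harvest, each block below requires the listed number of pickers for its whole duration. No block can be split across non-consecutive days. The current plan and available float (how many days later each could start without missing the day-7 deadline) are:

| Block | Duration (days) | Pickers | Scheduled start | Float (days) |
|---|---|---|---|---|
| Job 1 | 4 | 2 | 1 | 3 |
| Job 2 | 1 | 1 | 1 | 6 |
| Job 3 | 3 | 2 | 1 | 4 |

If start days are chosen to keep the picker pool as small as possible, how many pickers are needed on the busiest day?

3

Early-start (Job 1@1, Job 2@1, Job 3@1) gives peak 5: d1:5  d2:4  d3:4  d4:2  d5:0  d6:0  d7:0.
Shift Job 3→5.
Schedule Job 1@1, Job 2@1, Job 3@5: d1:3  d2:2  d3:2  d4:2  d5:2  d6:2  d7:2 — peak 3.
Total picker-days = 15 over 7 days ⇒ peak ≥ ⌈15/7⌉ = 3, so 3 is optimal.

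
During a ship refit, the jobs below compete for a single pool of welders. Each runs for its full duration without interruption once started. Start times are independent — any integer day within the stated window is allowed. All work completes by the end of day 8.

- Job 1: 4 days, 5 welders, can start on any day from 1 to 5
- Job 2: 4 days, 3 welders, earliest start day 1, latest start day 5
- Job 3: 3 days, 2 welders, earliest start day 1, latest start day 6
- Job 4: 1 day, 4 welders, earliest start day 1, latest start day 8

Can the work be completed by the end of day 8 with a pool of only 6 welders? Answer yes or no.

The minimum achievable peak is 7; 6 < 7, so no feasible schedule stays within the cap.

no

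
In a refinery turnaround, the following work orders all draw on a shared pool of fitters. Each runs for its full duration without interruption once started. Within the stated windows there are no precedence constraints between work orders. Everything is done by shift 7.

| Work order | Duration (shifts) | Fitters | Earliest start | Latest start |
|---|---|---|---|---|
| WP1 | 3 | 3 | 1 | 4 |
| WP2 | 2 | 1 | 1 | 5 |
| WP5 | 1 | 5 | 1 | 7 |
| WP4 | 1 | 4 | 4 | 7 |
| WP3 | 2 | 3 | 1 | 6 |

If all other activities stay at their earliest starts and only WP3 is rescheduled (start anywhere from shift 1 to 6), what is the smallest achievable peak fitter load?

WP3@1: s1:12  s2:7  s3:3  s4:4  s5:0  s6:0  s7:0 → peak 12
WP3@2: s1:9  s2:7  s3:6  s4:4  s5:0  s6:0  s7:0 → peak 9
WP3@3: s1:9  s2:4  s3:6  s4:7  s5:0  s6:0  s7:0 → peak 9
WP3@4: s1:9  s2:4  s3:3  s4:7  s5:3  s6:0  s7:0 → peak 9
WP3@5: s1:9  s2:4  s3:3  s4:4  s5:3  s6:3  s7:0 → peak 9
WP3@6: s1:9  s2:4  s3:3  s4:4  s5:0  s6:3  s7:3 → peak 9
Best is WP3@2, peak 9.

9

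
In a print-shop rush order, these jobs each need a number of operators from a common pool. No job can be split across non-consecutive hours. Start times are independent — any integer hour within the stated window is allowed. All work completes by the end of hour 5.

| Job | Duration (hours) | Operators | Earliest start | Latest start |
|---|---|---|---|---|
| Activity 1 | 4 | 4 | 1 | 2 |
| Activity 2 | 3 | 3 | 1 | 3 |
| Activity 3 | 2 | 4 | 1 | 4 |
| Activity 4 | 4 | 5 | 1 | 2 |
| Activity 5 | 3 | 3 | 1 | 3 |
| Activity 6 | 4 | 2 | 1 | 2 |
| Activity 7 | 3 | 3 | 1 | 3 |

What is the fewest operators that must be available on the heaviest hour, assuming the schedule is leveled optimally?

Early-start (Activity 1@1, Activity 2@1, Activity 3@1, Activity 4@1, Activity 5@1, Activity 6@1, Activity 7@1) gives peak 24: h1:24  h2:24  h3:20  h4:11  h5:0.
Shift Activity 5→3, Activity 7→3.
Schedule Activity 1@1, Activity 2@1, Activity 3@1, Activity 4@1, Activity 5@3, Activity 6@1, Activity 7@3: h1:18  h2:18  h3:20  h4:17  h5:6 — peak 20.

20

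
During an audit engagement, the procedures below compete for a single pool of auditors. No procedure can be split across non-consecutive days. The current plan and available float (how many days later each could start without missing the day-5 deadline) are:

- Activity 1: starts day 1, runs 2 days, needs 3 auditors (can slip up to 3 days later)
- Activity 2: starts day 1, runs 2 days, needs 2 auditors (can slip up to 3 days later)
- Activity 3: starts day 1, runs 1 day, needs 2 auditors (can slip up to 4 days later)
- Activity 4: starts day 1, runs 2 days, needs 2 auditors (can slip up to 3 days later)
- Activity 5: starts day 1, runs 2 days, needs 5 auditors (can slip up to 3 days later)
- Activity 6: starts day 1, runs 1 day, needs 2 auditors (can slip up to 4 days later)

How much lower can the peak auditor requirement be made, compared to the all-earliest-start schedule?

9

Early-start peak: d1:16  d2:12  d3:0  d4:0  d5:0 ⇒ 16.
Leveled (Activity 1@1, Activity 2@1, Activity 3@1, Activity 4@2, Activity 5@3, Activity 6@4): d1:7  d2:7  d3:7  d4:7  d5:0 ⇒ 7.
Reduction 16 − 7 = 9.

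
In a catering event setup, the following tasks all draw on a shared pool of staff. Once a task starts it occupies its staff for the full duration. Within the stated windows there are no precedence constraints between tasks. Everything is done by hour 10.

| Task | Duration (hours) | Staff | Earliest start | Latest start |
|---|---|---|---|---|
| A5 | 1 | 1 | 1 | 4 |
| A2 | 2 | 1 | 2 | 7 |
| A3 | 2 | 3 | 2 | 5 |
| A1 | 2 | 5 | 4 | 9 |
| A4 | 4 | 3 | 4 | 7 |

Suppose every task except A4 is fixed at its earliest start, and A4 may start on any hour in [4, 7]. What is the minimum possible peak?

A4@4: h1:1  h2:4  h3:4  h4:8  h5:8  h6:3  h7:3  h8:0  h9:0  h10:0 → peak 8
A4@5: h1:1  h2:4  h3:4  h4:5  h5:8  h6:3  h7:3  h8:3  h9:0  h10:0 → peak 8
A4@6: h1:1  h2:4  h3:4  h4:5  h5:5  h6:3  h7:3  h8:3  h9:3  h10:0 → peak 5
A4@7: h1:1  h2:4  h3:4  h4:5  h5:5  h6:0  h7:3  h8:3  h9:3  h10:3 → peak 5
Best is A4@6, peak 5.

5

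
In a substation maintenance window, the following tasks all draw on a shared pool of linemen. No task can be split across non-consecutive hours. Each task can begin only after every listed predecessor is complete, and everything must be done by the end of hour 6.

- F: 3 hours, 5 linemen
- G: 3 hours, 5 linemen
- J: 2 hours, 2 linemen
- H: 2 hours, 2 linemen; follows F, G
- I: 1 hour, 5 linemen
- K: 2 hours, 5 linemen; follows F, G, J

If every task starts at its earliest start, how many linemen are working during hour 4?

7

At early start, hour 4 has: H, K.
Demand: 2 + 5 = 7.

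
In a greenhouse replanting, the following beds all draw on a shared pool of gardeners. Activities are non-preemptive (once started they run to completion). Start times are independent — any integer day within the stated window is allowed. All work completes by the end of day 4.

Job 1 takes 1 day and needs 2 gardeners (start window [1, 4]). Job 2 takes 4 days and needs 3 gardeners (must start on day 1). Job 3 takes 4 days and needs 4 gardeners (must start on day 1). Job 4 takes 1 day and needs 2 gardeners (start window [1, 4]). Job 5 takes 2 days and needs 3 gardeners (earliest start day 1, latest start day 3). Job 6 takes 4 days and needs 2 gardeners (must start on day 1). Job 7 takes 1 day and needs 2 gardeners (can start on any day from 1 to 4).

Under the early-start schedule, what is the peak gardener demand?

18

Early-start schedule: Job 1@1, Job 2@1, Job 3@1, Job 4@1, Job 5@1, Job 6@1, Job 7@1.
Load per day: day 1: 18, day 2: 12, day 3: 9, day 4: 9.
Peak is 18.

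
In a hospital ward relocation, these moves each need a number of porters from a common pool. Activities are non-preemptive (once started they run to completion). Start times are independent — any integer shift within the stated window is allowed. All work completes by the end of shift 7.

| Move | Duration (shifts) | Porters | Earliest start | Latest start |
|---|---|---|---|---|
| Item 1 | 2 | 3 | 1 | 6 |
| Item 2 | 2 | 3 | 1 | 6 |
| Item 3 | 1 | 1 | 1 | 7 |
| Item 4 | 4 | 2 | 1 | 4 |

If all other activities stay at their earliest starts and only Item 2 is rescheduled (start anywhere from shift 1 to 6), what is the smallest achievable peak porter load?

6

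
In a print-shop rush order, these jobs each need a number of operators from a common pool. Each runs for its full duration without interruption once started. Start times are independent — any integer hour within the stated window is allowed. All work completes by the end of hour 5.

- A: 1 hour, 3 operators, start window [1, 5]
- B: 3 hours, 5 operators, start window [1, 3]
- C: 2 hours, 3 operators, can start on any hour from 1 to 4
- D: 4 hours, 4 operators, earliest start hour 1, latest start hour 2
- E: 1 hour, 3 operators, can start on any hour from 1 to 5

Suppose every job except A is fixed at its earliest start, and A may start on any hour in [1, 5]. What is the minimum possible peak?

15

A@1: h1:18  h2:12  h3:9  h4:4  h5:0 → peak 18
A@2: h1:15  h2:15  h3:9  h4:4  h5:0 → peak 15
A@3: h1:15  h2:12  h3:12  h4:4  h5:0 → peak 15
A@4: h1:15  h2:12  h3:9  h4:7  h5:0 → peak 15
A@5: h1:15  h2:12  h3:9  h4:4  h5:3 → peak 15
Best is A@2, peak 15.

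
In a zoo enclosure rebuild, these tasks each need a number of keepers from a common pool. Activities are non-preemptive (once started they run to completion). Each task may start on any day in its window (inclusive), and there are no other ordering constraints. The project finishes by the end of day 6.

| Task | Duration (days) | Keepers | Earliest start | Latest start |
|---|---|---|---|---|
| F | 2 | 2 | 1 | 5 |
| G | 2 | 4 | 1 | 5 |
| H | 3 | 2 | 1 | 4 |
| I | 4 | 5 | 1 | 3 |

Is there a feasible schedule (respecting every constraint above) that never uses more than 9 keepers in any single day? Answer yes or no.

Schedule F@1, G@1, H@3, I@3: d1:6  d2:6  d3:7  d4:7  d5:7  d6:5 — peak 7 ≤ 9.

yes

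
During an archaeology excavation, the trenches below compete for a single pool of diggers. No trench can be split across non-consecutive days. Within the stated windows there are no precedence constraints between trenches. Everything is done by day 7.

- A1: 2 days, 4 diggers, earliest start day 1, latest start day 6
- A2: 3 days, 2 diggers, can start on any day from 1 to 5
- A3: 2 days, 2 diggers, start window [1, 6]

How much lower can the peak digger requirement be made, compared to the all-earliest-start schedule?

4

Early-start peak: d1:8  d2:8  d3:2  d4:0  d5:0  d6:0  d7:0 ⇒ 8.
Leveled (A1@1, A2@3, A3@3): d1:4  d2:4  d3:4  d4:4  d5:2  d6:0  d7:0 ⇒ 4.
Reduction 8 − 4 = 4.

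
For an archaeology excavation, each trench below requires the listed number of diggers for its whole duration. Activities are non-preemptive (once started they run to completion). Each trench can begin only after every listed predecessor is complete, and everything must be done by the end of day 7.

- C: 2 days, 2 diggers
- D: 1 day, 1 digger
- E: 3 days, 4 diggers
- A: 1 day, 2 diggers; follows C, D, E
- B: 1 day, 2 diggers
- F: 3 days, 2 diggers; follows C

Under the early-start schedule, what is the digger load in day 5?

2

At early start, day 5 has: F.
Demand: 2 = 2.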